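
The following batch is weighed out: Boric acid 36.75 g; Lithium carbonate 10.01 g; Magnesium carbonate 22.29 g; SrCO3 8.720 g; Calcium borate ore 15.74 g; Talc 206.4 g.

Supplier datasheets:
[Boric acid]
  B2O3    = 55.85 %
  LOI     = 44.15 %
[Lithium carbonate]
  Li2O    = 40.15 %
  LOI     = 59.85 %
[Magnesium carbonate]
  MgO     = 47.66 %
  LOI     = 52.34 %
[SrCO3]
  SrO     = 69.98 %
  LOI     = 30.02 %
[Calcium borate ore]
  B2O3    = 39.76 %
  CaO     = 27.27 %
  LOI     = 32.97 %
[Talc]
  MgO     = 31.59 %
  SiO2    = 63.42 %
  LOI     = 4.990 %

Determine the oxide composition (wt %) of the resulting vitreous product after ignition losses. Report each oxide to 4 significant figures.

All arithmetic carries full float precision from start to finish. The intermediate values are shown (rounded to 4 significant figures) alongside each step — each reported result sees exactly one rounding; derived quantities are computed at exact precision (LOI, six oxide percentages, the totals, yield, glass mass) using the weight values on 247.9 g of glass, as written in problem or answer.
Per-oxide mass from batch:
  B2O3: 36.75·0.5585 + 15.74·0.3976 = 26.78 g
  Li2O: 10.01·0.4015 = 4.019 g
  SrO: 8.720·0.6998 = 6.102 g
  MgO: 22.29·0.4766 + 206.4·0.3159 = 75.83 g
  SiO2: 206.4·0.6342 = 130.9 g
  CaO: 15.74·0.2727 = 4.292 g
LOI: 36.75·0.4415 + 10.01·0.5985 + 22.29·0.5234 + 8.720·0.3002 + 15.74·0.3297 + 206.4·0.04990 = 51.99 g
Glass mass = batch − LOI = 299.9 − 51.99 = 247.9 g (consistent with Σ oxide mass)
percent by weight: oxide/glass ×100

Glass mass = 247.9 g (batch 299.9 − LOI 51.99).
Composition: B2O3 10.80%, Li2O 1.621%, SrO 2.461%, MgO 30.58%, SiO2 52.80%, CaO 1.731%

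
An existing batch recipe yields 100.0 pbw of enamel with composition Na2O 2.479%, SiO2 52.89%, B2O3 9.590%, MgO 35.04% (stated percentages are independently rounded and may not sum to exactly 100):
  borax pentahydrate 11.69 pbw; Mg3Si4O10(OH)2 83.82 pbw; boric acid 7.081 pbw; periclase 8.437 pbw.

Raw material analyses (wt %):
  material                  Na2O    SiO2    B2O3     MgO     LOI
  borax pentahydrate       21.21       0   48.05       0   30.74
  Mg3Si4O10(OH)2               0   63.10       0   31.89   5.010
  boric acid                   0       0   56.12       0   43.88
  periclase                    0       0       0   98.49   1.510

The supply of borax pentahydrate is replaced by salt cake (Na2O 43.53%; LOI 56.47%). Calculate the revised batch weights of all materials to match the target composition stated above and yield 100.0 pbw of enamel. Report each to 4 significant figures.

Working values are printed rounded to four significant digits in the working — each numeric step runs at full float precision throughout — each reported number takes just one rounding — derived quantities (yield, net glass mass, four oxide percentages, totals, ignition loss) are recomputed from the weighed amounts on 100.0 pbw of glass in full float precision precisely as stated by either problem or answer.
The oxide mass targets at 100.0 pbw enamel:
  Na2O: 2.479% × 100.0 = 2.479 pbw
  SiO2: 52.89% × 100.0 = 52.89 pbw
  B2O3: 9.590% × 100.0 = 9.590 pbw
  MgO: 35.04% × 100.0 = 35.04 pbw
Verifying the oxide balance per the reported batch figures, per the basis as stated (oxide sums agree with the targets given rounding of the digits):
  Na2O: 5.695·0.4353 = 2.479 pbw (target 2.479 pbw)
  SiO2: 83.82·0.6310 = 52.89 pbw (target 52.89 pbw)
  B2O3: 17.09·0.5612 = 9.591 pbw (target 9.590 pbw)
  MgO: 83.82·0.3189 + 8.437·0.9849 = 35.04 pbw (target 35.04 pbw)
Glass-mass sanity pass: batch Σ − ignition loss = 100.0 pbw (the targets, summed, come to 100.0 pbw; stated basis 100.0 pbw — rounding explains the deltas).
Adding the batch up: Σ batch = 115.0 pbw; loss to ignition Σ batch·LOI = 15.04 pbw; the yield ratio, glass ÷ batch: 86.92%.

Revised batch per 100.0 pbw enamel:
  salt cake: 5.695 pbw
  Mg3Si4O10(OH)2: 83.82 pbw
  boric acid: 17.09 pbw
  periclase: 8.437 pbw
Total batch = 115.0 pbw; LOI loss = 15.04 pbw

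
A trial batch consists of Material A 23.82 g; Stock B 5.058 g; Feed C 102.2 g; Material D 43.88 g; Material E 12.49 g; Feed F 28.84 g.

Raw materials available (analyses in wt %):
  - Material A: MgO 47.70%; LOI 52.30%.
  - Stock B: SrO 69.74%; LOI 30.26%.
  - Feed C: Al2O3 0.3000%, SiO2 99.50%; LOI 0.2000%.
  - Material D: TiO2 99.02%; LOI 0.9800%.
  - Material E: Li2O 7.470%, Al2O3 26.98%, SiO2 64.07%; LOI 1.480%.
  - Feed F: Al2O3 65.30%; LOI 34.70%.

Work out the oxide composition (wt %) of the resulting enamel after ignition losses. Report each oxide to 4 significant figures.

In-progress results appear rounded off to 4 significant digits in the printout — full precision is held all the way through. Exactly one rounding lands on every reported value. All derived quantities (glass mass, the six compositions, yield, ignition loss, the totals) are rebuilt from the batch weights on 191.5 g of glass at full precision exactly as printed in the problem or the answer.
Delivered oxide masses:
  Li2O: 12.49·0.07470 = 0.9330 g
  MgO: 23.82·0.4770 = 11.36 g
  SrO: 5.058·0.6974 = 3.527 g
  Al2O3: 102.2·0.003000 + 12.49·0.2698 + 28.84·0.6530 = 22.51 g
  SiO2: 102.2·0.9950 + 12.49·0.6407 = 109.7 g
  TiO2: 43.88·0.9902 = 43.45 g
LOI: 23.82·0.5230 + 5.058·0.3026 + 102.2·0.002000 + 43.88·0.009800 + 12.49·0.01480 + 28.84·0.3470 = 24.82 g
batch − LOI leaves glass = 216.3 − 24.82 = 191.5 g (matching Σ of the oxides)
percent share: oxide ÷ glass, ×100

Glass mass = 191.5 g (batch 216.3 − LOI 24.82).
Composition: Li2O 0.4873%, MgO 5.934%, SrO 1.842%, Al2O3 11.76%, SiO2 57.29%, TiO2 22.69%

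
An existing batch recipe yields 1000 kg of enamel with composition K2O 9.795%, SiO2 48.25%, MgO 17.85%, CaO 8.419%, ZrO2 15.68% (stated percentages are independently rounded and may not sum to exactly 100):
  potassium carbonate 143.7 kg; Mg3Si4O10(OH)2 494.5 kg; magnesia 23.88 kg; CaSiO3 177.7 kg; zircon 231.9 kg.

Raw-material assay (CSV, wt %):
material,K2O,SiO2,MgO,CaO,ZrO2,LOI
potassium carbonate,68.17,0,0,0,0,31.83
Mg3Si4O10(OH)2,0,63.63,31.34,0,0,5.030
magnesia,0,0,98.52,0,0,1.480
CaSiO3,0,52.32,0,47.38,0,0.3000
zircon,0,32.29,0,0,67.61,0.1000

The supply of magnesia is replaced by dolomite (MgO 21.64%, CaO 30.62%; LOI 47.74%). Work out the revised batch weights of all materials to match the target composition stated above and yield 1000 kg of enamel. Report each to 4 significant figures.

All arithmetic carries full precision at all times. In-progress results are displayed (rounded to four significant figures) in the working; each reported figure takes exactly one rounding; all derived quantities (ignition loss, the five compositions, yield, totals, glass mass) are re-derived in full float precision starting from the weights at 1000 kg of glass as quoted within problem or answer.
Target masses of each oxide per 1000 kg enamel:
  K2O: 9.795% × 1000 = 97.95 kg
  SiO2: 48.25% × 1000 = 482.5 kg
  MgO: 17.85% × 1000 = 178.5 kg
  CaO: 8.419% × 1000 = 84.19 kg
  ZrO2: 15.68% × 1000 = 156.8 kg
Checking each oxide sum per the reported batch figures, under the basis named above (sums match the target masses once rounding is allowed for):
  K2O: 143.7·0.6817 = 97.96 kg (target 97.95 kg)
  SiO2: 527.1·0.6363 + 138.0·0.5232 + 231.9·0.3229 = 482.5 kg (target 482.5 kg)
  MgO: 527.1·0.3134 + 61.44·0.2164 = 178.5 kg (target 178.5 kg)
  CaO: 61.44·0.3062 + 138.0·0.4738 = 84.20 kg (target 84.19 kg)
  ZrO2: 231.9·0.6761 = 156.8 kg (target 156.8 kg)
Auditing the glass mass value: total charge less LOI = 999.9 kg (summing oxide targets gives 999.9 kg; basis as stated: 1000 kg — a pure rounding effect).
Total batch = Σ batch = 1102 kg; LOI removed, Σ of batch·LOI: 102.2 kg; yield = glass ÷ total batch = 90.72%.

Revised batch per 1000 kg enamel:
  potassium carbonate: 143.7 kg
  Mg3Si4O10(OH)2: 527.1 kg
  dolomite: 61.44 kg
  CaSiO3: 138.0 kg
  zircon: 231.9 kg
Total batch = 1102 kg; LOI loss = 102.2 kg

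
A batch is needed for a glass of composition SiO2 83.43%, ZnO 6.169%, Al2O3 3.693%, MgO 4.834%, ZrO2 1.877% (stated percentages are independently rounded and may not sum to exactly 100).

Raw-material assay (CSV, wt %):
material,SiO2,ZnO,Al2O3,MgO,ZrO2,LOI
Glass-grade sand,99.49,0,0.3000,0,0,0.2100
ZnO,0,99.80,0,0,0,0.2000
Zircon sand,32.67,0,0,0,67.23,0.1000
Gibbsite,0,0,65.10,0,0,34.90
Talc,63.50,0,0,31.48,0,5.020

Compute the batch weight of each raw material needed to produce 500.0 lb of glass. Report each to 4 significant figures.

Batch per 500.0 lb glass:
  Glass-grade sand: 365.7 lb
  ZnO: 30.91 lb
  Zircon sand: 13.96 lb
  Gibbsite: 26.68 lb
  Talc: 76.78 lb
Total batch = 514.0 lb; LOI loss = 14.01 lb; yield = 97.27%

The intermediate values are printed rounded to 4 significant figures at each printed step. Every computation runs at full float precision through the solve; exactly one rounding lands on each reported number — the derived quantities are recomputed at exact precision (five oxide percentages, yield, glass mass, LOI, totals) from the weighed amounts for 500.0 lb of glass as given in problem or answer.
The oxide mass targets at 500.0 lb glass:
  SiO2: 83.43% × 500.0 = 417.2 lb
  ZnO: 6.169% × 500.0 = 30.84 lb
  Al2O3: 3.693% × 500.0 = 18.46 lb
  MgO: 4.834% × 500.0 = 24.17 lb
  ZrO2: 1.877% × 500.0 = 9.385 lb
Mass-balance tally per oxide given the weights on record, per the basis as stated (summed amounts equal target values up to rounding of the answer):
  SiO2: 365.7·0.9949 + 13.96·0.3267 + 76.78·0.6350 = 417.2 lb (target 417.2 lb)
  ZnO: 30.91·0.9980 = 30.85 lb (target 30.84 lb)
  Al2O3: 365.7·0.003000 + 26.68·0.6510 = 18.47 lb (target 18.46 lb)
  MgO: 76.78·0.3148 = 24.17 lb (target 24.17 lb)
  ZrO2: 13.96·0.6723 = 9.385 lb (target 9.385 lb)
Consistency of the glass mass: batch total minus LOI = 500.0 lb (summing oxide targets gives 500.0 lb; basis as stated: 500.0 lb — differing by rounding only).
Adding the batch up: Σ batch = 514.0 lb; ignition loss, Σ(batch × LOI) = 14.01 lb; yield: glass divided by total = 97.27%.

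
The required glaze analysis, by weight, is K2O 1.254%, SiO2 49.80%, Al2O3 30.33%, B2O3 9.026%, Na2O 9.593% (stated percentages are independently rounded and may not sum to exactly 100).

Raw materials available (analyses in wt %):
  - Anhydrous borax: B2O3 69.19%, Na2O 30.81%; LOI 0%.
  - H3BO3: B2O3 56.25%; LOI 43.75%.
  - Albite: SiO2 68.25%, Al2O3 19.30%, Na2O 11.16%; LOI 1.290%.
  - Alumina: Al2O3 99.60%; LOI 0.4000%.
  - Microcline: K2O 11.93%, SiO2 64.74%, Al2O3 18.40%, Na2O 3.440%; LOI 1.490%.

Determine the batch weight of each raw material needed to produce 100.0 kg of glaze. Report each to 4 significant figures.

Batch per 100.0 kg glaze:
  Anhydrous borax: 7.144 kg
  H3BO3: 7.259 kg
  Albite: 63.00 kg
  Alumina: 16.30 kg
  Microcline: 10.51 kg
Total batch = 104.2 kg; LOI loss = 4.210 kg; yield = 95.96%

The working math holds full precision through the solve — the intermediate values are shown rounded to 4 significant digits at each printed step. Every reported value is rounded once only — all derived quantities are computed starting from the weights on 100.0 kg of glass at full float precision (five oxide percentages, ignition loss, glass mass, totals, the yield), as given in the problem or the answer.
Oxide mass targets, per 100.0 kg glaze:
  K2O: 1.254% × 100.0 = 1.254 kg
  SiO2: 49.80% × 100.0 = 49.80 kg
  Al2O3: 30.33% × 100.0 = 30.33 kg
  B2O3: 9.026% × 100.0 = 9.026 kg
  Na2O: 9.593% × 100.0 = 9.593 kg
Mass-balance tally per oxide given the weights on record, at the basis given (oxide sums agree with the targets up to rounding of the answer):
  K2O: 10.51·0.1193 = 1.254 kg (target 1.254 kg)
  SiO2: 63.00·0.6825 + 10.51·0.6474 = 49.80 kg (target 49.80 kg)
  Al2O3: 63.00·0.1930 + 16.30·0.9960 + 10.51·0.1840 = 30.33 kg (target 30.33 kg)
  B2O3: 7.144·0.6919 + 7.259·0.5625 = 9.026 kg (target 9.026 kg)
  Na2O: 7.144·0.3081 + 63.00·0.1116 + 10.51·0.03440 = 9.593 kg (target 9.593 kg)
Glass-mass bookkeeping: total charge less LOI = 100.0 kg (per-oxide target masses sum to 100.0 kg; versus the stated basis of 100.0 kg — differing by rounding only).
Whole-batch sum: Σ batch = 104.2 kg; LOI removed, Σ of batch·LOI: 4.210 kg; yield: glass divided by total = 95.96%.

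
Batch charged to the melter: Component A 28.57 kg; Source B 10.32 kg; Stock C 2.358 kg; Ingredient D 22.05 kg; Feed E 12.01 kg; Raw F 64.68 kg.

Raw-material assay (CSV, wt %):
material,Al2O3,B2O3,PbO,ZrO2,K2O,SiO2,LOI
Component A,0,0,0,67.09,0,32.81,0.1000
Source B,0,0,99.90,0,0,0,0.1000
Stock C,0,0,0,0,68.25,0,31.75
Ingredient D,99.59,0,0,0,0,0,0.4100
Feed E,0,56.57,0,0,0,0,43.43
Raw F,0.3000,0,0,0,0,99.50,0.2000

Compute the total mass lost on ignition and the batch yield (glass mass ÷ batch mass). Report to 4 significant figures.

Each numeric step runs at full precision all the way through; intermediates appear (rounded to 4 significant digits) between the steps; a single rounding completes every reported number — the derived quantities, which include totals, the six compositions, yield, LOI, glass mass, are computed in full float precision, as quoted within problem or answer, starting from the weights for 133.8 kg of glass.
LOI of each material in turn:
  Component A: 28.57 × 0.001000 = 0.02857 kg
  Source B: 10.32 × 0.001000 = 0.01032 kg
  Stock C: 2.358 × 0.3175 = 0.7487 kg
  Ingredient D: 22.05 × 0.004100 = 0.09041 kg
  Feed E: 12.01 × 0.4343 = 5.216 kg
  Raw F: 64.68 × 0.002000 = 0.1294 kg
Total LOI = 6.223 kg
Glass = batch − LOI = 140.0 − 6.223 = 133.8 kg

LOI loss = 6.223 kg; glass = 133.8 kg; yield = 95.55%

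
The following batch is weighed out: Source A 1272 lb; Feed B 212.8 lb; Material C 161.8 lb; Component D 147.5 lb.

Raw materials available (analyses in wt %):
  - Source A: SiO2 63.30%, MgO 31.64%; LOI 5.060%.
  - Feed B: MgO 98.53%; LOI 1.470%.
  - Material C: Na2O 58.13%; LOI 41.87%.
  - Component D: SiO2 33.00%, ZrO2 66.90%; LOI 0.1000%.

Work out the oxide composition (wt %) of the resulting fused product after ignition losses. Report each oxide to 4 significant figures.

Working values are shown, rounded to four significant figures, at each printed step — the whole derivation maintains full float precision at all times; each reported number takes exactly one rounding. All derived quantities, including yield, four oxide percentages, totals, ignition loss, net glass mass, are rebuilt from the weighed amounts on 1659 lb of glass in full precision, precisely as stated by question or answer.
Oxide-by-oxide delivered mass:
  SiO2: 1272·0.6330 + 147.5·0.3300 = 853.9 lb
  ZrO2: 147.5·0.6690 = 98.68 lb
  Na2O: 161.8·0.5813 = 94.05 lb
  MgO: 1272·0.3164 + 212.8·0.9853 = 612.1 lb
LOI: 1272·0.05060 + 212.8·0.01470 + 161.8·0.4187 + 147.5·0.001000 = 135.4 lb
Resulting glass, batch − LOI: 1794 − 135.4 = 1659 lb (= the summed oxide contributions)
wt % = oxide mass / glass mass × 100

Glass mass = 1659 lb (batch 1794 − LOI 135.4).
Composition: SiO2 51.48%, ZrO2 5.949%, Na2O 5.670%, MgO 36.90%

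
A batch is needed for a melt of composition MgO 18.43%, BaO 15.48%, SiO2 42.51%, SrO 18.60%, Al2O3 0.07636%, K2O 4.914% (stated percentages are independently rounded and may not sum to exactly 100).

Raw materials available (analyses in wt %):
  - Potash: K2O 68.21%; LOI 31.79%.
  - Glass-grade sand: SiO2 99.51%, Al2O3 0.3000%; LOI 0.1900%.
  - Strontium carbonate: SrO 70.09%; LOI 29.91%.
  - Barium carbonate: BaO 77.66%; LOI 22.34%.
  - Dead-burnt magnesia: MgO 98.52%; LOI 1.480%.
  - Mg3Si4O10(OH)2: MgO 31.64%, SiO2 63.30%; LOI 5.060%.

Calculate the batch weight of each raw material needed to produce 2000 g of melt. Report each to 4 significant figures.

Batch per 2000 g melt:
  Potash: 144.1 g
  Glass-grade sand: 509.1 g
  Strontium carbonate: 530.7 g
  Barium carbonate: 398.7 g
  Dead-burnt magnesia: 199.8 g
  Mg3Si4O10(OH)2: 542.9 g
Total batch = 2325 g; LOI loss = 325.0 g; yield = 86.02%

The whole derivation carries exact precision in all steps — mid-chain values are printed, with 4-significant-digit rounding, at each printed step; exactly one rounding goes into each reported result; derived quantities (yield, six oxide percentages, ignition loss, totals, glass mass) are computed using the weight values for 2000 g of glass at full float precision, as quoted within the problem or answer text.
The oxide mass targets at 2000 g melt:
  MgO: 18.43% × 2000 = 368.6 g
  BaO: 15.48% × 2000 = 309.6 g
  SiO2: 42.51% × 2000 = 850.2 g
  SrO: 18.60% × 2000 = 372.0 g
  Al2O3: 0.07636% × 2000 = 1.527 g
  K2O: 4.914% × 2000 = 98.28 g
Verifying the oxide balance from the weights as reported, versus the basis set out (target by target, the sums agree within answer rounding):
  MgO: 199.8·0.9852 + 542.9·0.3164 = 368.6 g (target 368.6 g)
  BaO: 398.7·0.7766 = 309.6 g (target 309.6 g)
  SiO2: 509.1·0.9951 + 542.9·0.6330 = 850.3 g (target 850.2 g)
  SrO: 530.7·0.7009 = 372.0 g (target 372.0 g)
  Al2O3: 509.1·0.003000 = 1.527 g (target 1.527 g)
  K2O: 144.1·0.6821 = 98.29 g (target 98.28 g)
Mass balance on the glass: total charge less LOI = 2000 g (per-oxide target masses sum to 2000 g; versus the stated basis of 2000 g — gaps are rounding artifacts).
Batch total: Σ batch = 2325 g; LOI loss = Σ batch·LOI = 325.0 g; yield = glass ÷ total batch = 86.02%.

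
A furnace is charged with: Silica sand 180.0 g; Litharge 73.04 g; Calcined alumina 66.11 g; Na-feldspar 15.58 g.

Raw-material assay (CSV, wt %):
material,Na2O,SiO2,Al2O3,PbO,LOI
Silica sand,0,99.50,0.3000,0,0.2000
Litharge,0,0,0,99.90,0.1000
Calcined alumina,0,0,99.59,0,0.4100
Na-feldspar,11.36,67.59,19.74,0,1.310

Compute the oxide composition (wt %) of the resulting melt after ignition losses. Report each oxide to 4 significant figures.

Glass mass = 333.8 g (batch 334.7 − LOI 0.9082).
Composition: Na2O 0.5302%, SiO2 56.81%, Al2O3 20.81%, PbO 21.86%

In-progress results are shown, rounded to four significant figures, at each printed step; the working math maintains full float precision in all steps. Exactly one rounding lands on each reported value — all derived quantities are computed from the batch weights at 333.8 g of glass in exact precision (yield, four oxide percentages, ignition loss, totals, glass mass), exactly as printed in the question or the answer.
What the batch supplies per oxide:
  Na2O: 15.58·0.1136 = 1.770 g
  SiO2: 180.0·0.9950 + 15.58·0.6759 = 189.6 g
  Al2O3: 180.0·0.003000 + 66.11·0.9959 + 15.58·0.1974 = 69.45 g
  PbO: 73.04·0.9990 = 72.97 g
LOI: 180.0·0.002000 + 73.04·0.001000 + 66.11·0.004100 + 15.58·0.01310 = 0.9082 g
The glass mass, total less LOI, = 334.7 − 0.9082 = 333.8 g (equal to the oxide-mass sum)
each wt % is 100 × oxide ÷ glass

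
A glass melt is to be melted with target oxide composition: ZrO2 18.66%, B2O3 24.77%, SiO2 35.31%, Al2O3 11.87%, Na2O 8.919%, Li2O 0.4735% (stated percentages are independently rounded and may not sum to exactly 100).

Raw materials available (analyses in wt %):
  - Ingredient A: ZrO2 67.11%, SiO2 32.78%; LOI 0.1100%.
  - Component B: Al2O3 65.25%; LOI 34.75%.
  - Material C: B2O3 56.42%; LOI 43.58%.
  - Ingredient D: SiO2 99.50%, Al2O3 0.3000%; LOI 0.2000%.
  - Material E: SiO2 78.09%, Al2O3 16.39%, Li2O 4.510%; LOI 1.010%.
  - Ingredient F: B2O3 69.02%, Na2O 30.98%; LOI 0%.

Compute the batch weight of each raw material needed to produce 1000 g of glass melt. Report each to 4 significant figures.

Batch per 1000 g glass melt:
  Ingredient A: 278.1 g
  Component B: 154.7 g
  Material C: 86.84 g
  Ingredient D: 180.9 g
  Material E: 105.0 g
  Ingredient F: 287.9 g
Total batch = 1093 g; LOI loss = 93.33 g; yield = 91.46%

In-progress results are printed, rounded to 4 significant digits, across the worked steps; the working math holds full precision throughout; each reported result takes exactly one rounding. The derived quantities are carried in full precision (the six compositions, net glass mass, ignition loss, totals, the yield) from the batch weights at 1000 g of glass as given in the problem or the answer.
Oxide-by-oxide targets in 1000 g glass melt:
  ZrO2: 18.66% × 1000 = 186.6 g
  B2O3: 24.77% × 1000 = 247.7 g
  SiO2: 35.31% × 1000 = 353.1 g
  Al2O3: 11.87% × 1000 = 118.7 g
  Na2O: 8.919% × 1000 = 89.19 g
  Li2O: 0.4735% × 1000 = 4.735 g
Balance tally, oxide-wise, applying the batch weights above, on the stated basis (each sum matches its target mass up to rounding of the answer):
  ZrO2: 278.1·0.6711 = 186.6 g (target 186.6 g)
  B2O3: 86.84·0.5642 + 287.9·0.6902 = 247.7 g (target 247.7 g)
  SiO2: 278.1·0.3278 + 180.9·0.9950 + 105.0·0.7809 = 353.2 g (target 353.1 g)
  Al2O3: 154.7·0.6525 + 180.9·0.003000 + 105.0·0.1639 = 118.7 g (target 118.7 g)
  Na2O: 287.9·0.3098 = 89.19 g (target 89.19 g)
  Li2O: 105.0·0.04510 = 4.736 g (target 4.735 g)
Glass mass check: batch Σ − ignition loss = 1000 g (oxide target masses add up to 1000 g; basis as stated: 1000 g — a pure rounding effect).
Batch grand total — Σ batch = 1093 g; Σ batch·LOI gives LOI loss = 93.33 g; the yield ratio, glass ÷ batch: 91.46%.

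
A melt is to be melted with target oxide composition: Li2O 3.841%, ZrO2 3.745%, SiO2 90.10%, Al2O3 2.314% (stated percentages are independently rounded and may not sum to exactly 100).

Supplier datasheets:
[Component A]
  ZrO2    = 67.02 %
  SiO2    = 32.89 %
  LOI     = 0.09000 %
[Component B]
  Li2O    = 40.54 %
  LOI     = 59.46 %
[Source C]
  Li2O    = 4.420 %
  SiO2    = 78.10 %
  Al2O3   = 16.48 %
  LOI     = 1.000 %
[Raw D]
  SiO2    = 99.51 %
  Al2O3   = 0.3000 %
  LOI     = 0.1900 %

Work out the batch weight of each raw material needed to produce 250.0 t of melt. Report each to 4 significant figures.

Working values appear rounded off to 4 significant digits on the page — every computation maintains exact precision all the way through — a single rounding finalizes every reported figure. Derived quantities (glass mass, the yield, the totals, ignition loss, four oxide percentages) are recomputed starting from the weights per 250.0 t of glass in exact precision exactly as shown in question or answer.
Target oxide masses per 250.0 t melt:
  Li2O: 3.841% × 250.0 = 9.602 t
  ZrO2: 3.745% × 250.0 = 9.362 t
  SiO2: 90.10% × 250.0 = 225.2 t
  Al2O3: 2.314% × 250.0 = 5.785 t
Verifying the oxide balance working from each reported weight, versus the basis set out (delivered sums recover each target given rounding of the digits):
  Li2O: 20.25·0.4054 + 31.52·0.04420 = 9.603 t (target 9.602 t)
  ZrO2: 13.97·0.6702 = 9.363 t (target 9.362 t)
  SiO2: 13.97·0.3289 + 31.52·0.7810 + 197.0·0.9951 = 225.2 t (target 225.2 t)
  Al2O3: 31.52·0.1648 + 197.0·0.003000 = 5.785 t (target 5.785 t)
Mass balance on the glass: the batch minus its LOI: 250.0 t (the targets, summed, come to 250.0 t; the stated basis being 250.0 t — rounding explains the deltas).
Total batch = Σ batch = 262.7 t; loss to ignition Σ batch·LOI = 12.74 t; yield, glass over the total, = 95.15%.

Batch per 250.0 t melt:
  Component A: 13.97 t
  Component B: 20.25 t
  Source C: 31.52 t
  Raw D: 197.0 t
Total batch = 262.7 t; LOI loss = 12.74 t; yield = 95.15%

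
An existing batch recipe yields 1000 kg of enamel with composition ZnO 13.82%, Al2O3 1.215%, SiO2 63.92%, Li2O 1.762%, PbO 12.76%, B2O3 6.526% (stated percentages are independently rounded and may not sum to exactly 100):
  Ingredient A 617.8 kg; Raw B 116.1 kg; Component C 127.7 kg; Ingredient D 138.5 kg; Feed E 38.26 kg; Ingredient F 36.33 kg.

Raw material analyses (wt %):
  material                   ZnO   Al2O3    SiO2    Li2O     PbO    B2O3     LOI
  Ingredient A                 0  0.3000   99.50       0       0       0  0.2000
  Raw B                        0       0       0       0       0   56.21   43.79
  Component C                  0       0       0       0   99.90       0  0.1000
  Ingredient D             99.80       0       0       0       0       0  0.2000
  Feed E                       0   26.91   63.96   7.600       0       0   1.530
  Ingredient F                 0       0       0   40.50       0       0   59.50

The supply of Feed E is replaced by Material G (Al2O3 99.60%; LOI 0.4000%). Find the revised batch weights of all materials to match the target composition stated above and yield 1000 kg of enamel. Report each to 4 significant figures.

Revised batch per 1000 kg enamel:
  Ingredient A: 642.4 kg
  Raw B: 116.1 kg
  Component C: 127.7 kg
  Ingredient D: 138.5 kg
  Material G: 10.26 kg
  Ingredient F: 43.51 kg
Total batch = 1078 kg; LOI loss = 78.46 kg

Exact precision is kept all the way through. Working values are displayed, rounded to four significant digits, alongside each step; exactly one rounding lands on every reported number; derived quantities (ignition loss, net glass mass, the yield, six oxide percentages, the totals) are rebuilt at exact precision from the batch weights on 1000 kg of glass as written in problem or answer.
Per-oxide target masses for 1000 kg enamel:
  ZnO: 13.82% × 1000 = 138.2 kg
  Al2O3: 1.215% × 1000 = 12.15 kg
  SiO2: 63.92% × 1000 = 639.2 kg
  Li2O: 1.762% × 1000 = 17.62 kg
  PbO: 12.76% × 1000 = 127.6 kg
  B2O3: 6.526% × 1000 = 65.26 kg
A balance pass over the oxides, working from each reported weight, per the basis as stated (every target is met by its sum inside rounding margins):
  ZnO: 138.5·0.9980 = 138.2 kg (target 138.2 kg)
  Al2O3: 642.4·0.003000 + 10.26·0.9960 = 12.15 kg (target 12.15 kg)
  SiO2: 642.4·0.9950 = 639.2 kg (target 639.2 kg)
  Li2O: 43.51·0.4050 = 17.62 kg (target 17.62 kg)
  PbO: 127.7·0.9990 = 127.6 kg (target 127.6 kg)
  B2O3: 116.1·0.5621 = 65.26 kg (target 65.26 kg)
The glass-mass cross-check: net batch after ignition = 1000 kg (the targets, summed, come to 1000 kg; versus the stated basis of 1000 kg — a pure rounding effect).
Adding the batch up: Σ batch = 1078 kg; LOI removed, Σ of batch·LOI: 78.46 kg; the yield ratio, glass ÷ batch: 92.72%.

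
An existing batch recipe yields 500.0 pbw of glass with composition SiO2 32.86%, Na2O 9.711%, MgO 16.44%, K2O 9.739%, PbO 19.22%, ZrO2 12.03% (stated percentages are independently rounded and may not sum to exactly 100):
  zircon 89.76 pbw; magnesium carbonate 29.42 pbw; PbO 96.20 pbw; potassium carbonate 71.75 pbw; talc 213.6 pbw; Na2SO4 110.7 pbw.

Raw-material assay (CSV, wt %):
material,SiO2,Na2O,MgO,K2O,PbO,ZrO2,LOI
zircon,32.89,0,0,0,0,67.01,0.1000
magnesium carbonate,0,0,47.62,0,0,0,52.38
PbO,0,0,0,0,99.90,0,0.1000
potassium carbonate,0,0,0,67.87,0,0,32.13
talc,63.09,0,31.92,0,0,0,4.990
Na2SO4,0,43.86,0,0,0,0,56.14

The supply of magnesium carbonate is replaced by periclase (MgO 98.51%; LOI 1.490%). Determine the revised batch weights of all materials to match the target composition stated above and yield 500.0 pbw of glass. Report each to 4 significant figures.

Revised batch per 500.0 pbw glass:
  zircon: 89.76 pbw
  periclase: 14.22 pbw
  PbO: 96.20 pbw
  potassium carbonate: 71.75 pbw
  talc: 213.6 pbw
  Na2SO4: 110.7 pbw
Total batch = 596.2 pbw; LOI loss = 96.26 pbw

All internal work maintains full float precision throughout — mid-chain values are shown, rounded to 4 significant figures, between the steps; exactly one rounding lands on every reported number — the derived quantities (the yield, the six compositions, LOI, net glass mass, totals) are rebuilt in full precision using the weight values for 500.0 pbw of glass as they appear in the question or the answer.
Oxide mass targets, per 500.0 pbw glass:
  SiO2: 32.86% × 500.0 = 164.3 pbw
  Na2O: 9.711% × 500.0 = 48.56 pbw
  MgO: 16.44% × 500.0 = 82.20 pbw
  K2O: 9.739% × 500.0 = 48.70 pbw
  PbO: 19.22% × 500.0 = 96.10 pbw
  ZrO2: 12.03% × 500.0 = 60.15 pbw
Balance tally, oxide-wise, from the weights as reported, for the quoted basis mass (summed amounts equal target values within answer rounding):
  SiO2: 89.76·0.3289 + 213.6·0.6309 = 164.3 pbw (target 164.3 pbw)
  Na2O: 110.7·0.4386 = 48.55 pbw (target 48.56 pbw)
  MgO: 14.22·0.9851 + 213.6·0.3192 = 82.19 pbw (target 82.20 pbw)
  K2O: 71.75·0.6787 = 48.70 pbw (target 48.70 pbw)
  PbO: 96.20·0.9990 = 96.10 pbw (target 96.10 pbw)
  ZrO2: 89.76·0.6701 = 60.15 pbw (target 60.15 pbw)
Glass-mass sanity pass: net batch after ignition = 500.0 pbw (oxide target masses add up to 500.0 pbw; the stated basis being 500.0 pbw — deltas are rounding alone).
Batch grand total — Σ batch = 596.2 pbw; LOI loss = Σ batch·LOI = 96.26 pbw; yield = glass ÷ total batch = 83.86%.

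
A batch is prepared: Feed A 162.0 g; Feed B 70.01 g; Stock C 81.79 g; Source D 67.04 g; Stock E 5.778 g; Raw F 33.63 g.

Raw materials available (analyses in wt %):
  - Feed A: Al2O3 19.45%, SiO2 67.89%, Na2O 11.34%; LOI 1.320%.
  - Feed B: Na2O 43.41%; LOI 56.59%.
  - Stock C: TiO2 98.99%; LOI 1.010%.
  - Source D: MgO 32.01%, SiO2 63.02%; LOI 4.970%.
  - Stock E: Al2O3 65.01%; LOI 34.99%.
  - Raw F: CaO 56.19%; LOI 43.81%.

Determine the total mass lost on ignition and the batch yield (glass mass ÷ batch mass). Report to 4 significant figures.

The intermediate values are displayed, rounded to 4 significant digits, alongside each step; all internal work maintains full precision end to end. Every reported number includes exactly one rounding — derived quantities (net glass mass, the totals, ignition loss, yield, six oxide percentages) are computed in full precision from the weighed amounts at 357.6 g of glass precisely as stated by the problem or answer text.
Per-material ignition loss:
  Feed A: 162.0 × 0.01320 = 2.138 g
  Feed B: 70.01 × 0.5659 = 39.62 g
  Stock C: 81.79 × 0.01010 = 0.8261 g
  Source D: 67.04 × 0.04970 = 3.332 g
  Stock E: 5.778 × 0.3499 = 2.022 g
  Raw F: 33.63 × 0.4381 = 14.73 g
Total LOI = 62.67 g
Glass = batch − LOI = 420.2 − 62.67 = 357.6 g

LOI loss = 62.67 g; glass = 357.6 g; yield = 85.09%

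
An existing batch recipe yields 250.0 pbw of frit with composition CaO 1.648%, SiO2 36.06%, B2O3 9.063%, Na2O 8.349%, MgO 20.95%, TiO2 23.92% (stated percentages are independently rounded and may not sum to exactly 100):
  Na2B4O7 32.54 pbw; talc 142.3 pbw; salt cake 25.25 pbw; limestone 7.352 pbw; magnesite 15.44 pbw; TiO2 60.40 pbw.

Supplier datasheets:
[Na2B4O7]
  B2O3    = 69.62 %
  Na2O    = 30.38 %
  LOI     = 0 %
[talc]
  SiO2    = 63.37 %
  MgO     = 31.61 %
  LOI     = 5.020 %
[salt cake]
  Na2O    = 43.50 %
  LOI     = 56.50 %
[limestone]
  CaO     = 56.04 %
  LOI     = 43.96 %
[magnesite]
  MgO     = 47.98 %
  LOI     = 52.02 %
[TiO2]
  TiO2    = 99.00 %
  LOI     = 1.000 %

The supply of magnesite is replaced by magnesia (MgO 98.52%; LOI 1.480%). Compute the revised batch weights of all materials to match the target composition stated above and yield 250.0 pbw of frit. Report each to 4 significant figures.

Revised batch per 250.0 pbw frit:
  Na2B4O7: 32.54 pbw
  talc: 142.3 pbw
  salt cake: 25.25 pbw
  limestone: 7.352 pbw
  magnesia: 7.518 pbw
  TiO2: 60.40 pbw
Total batch = 275.4 pbw; LOI loss = 25.36 pbw

Every computation holds full precision throughout. In-progress results are shown rounded off to 4 significant figures between the steps — each reported figure is rounded just once; all derived quantities (yield, LOI, totals, net glass mass, the six compositions) are recomputed starting from the weights for 250.0 pbw of glass in exact precision, exactly as printed in the question or the answer.
Oxide-by-oxide targets in 250.0 pbw frit:
  CaO: 1.648% × 250.0 = 4.120 pbw
  SiO2: 36.06% × 250.0 = 90.15 pbw
  B2O3: 9.063% × 250.0 = 22.66 pbw
  Na2O: 8.349% × 250.0 = 20.87 pbw
  MgO: 20.95% × 250.0 = 52.38 pbw
  TiO2: 23.92% × 250.0 = 59.80 pbw
A balance pass over the oxides, using the reported weights, versus the basis set out (sums match the target masses modulo rounding of the values):
  CaO: 7.352·0.5604 = 4.120 pbw (target 4.120 pbw)
  SiO2: 142.3·0.6337 = 90.18 pbw (target 90.15 pbw)
  B2O3: 32.54·0.6962 = 22.65 pbw (target 22.66 pbw)
  Na2O: 32.54·0.3038 + 25.25·0.4350 = 20.87 pbw (target 20.87 pbw)
  MgO: 142.3·0.3161 + 7.518·0.9852 = 52.39 pbw (target 52.38 pbw)
  TiO2: 60.40·0.9900 = 59.80 pbw (target 59.80 pbw)
Auditing the glass mass value: batch Σ − ignition loss = 250.0 pbw (the Σ of target masses is 250.0 pbw; basis as stated: 250.0 pbw — gaps are rounding artifacts).
Adding the batch up: Σ batch = 275.4 pbw; LOI loss = Σ batch·LOI = 25.36 pbw; yield = glass ÷ total batch = 90.79%.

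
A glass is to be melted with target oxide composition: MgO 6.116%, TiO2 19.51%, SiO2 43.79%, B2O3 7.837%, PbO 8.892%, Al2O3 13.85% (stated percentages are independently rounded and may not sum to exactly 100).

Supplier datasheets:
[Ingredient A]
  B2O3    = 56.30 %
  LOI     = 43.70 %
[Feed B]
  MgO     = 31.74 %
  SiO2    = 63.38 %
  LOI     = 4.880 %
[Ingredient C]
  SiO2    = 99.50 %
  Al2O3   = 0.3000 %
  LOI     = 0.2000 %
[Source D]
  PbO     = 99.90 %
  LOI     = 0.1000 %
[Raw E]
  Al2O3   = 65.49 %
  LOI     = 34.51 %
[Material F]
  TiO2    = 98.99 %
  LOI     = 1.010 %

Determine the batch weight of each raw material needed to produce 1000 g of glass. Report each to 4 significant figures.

Batch per 1000 g glass:
  Ingredient A: 139.2 g
  Feed B: 192.7 g
  Ingredient C: 317.4 g
  Source D: 89.01 g
  Raw E: 210.0 g
  Material F: 197.1 g
Total batch = 1145 g; LOI loss = 145.4 g; yield = 87.30%

Mid-chain values are shown rounded off to 4 significant figures between the steps — all arithmetic holds exact precision through every step — every reported number is rounded exactly once — all derived quantities are carried in full float precision (glass mass, yield, LOI, the six compositions, the totals) using the weight values at 1000 g of glass exactly as shown in the problem or the answer.
Target oxide masses per 1000 g glass:
  MgO: 6.116% × 1000 = 61.16 g
  TiO2: 19.51% × 1000 = 195.1 g
  SiO2: 43.79% × 1000 = 437.9 g
  B2O3: 7.837% × 1000 = 78.37 g
  PbO: 8.892% × 1000 = 88.92 g
  Al2O3: 13.85% × 1000 = 138.5 g
Per-oxide balance check given the weights on record, at the basis given (summed amounts equal target values within answer rounding):
  MgO: 192.7·0.3174 = 61.16 g (target 61.16 g)
  TiO2: 197.1·0.9899 = 195.1 g (target 195.1 g)
  SiO2: 192.7·0.6338 + 317.4·0.9950 = 437.9 g (target 437.9 g)
  B2O3: 139.2·0.5630 = 78.37 g (target 78.37 g)
  PbO: 89.01·0.9990 = 88.92 g (target 88.92 g)
  Al2O3: 317.4·0.003000 + 210.0·0.6549 = 138.5 g (target 138.5 g)
Glass-mass sanity pass: Σ batch − LOI loss = 1000 g (the targets, summed, come to 1000 g; against the stated basis, 1000 g — a pure rounding effect).
Whole-batch sum: Σ batch = 1145 g; LOI removed, Σ of batch·LOI: 145.4 g; the yield ratio, glass ÷ batch: 87.30%.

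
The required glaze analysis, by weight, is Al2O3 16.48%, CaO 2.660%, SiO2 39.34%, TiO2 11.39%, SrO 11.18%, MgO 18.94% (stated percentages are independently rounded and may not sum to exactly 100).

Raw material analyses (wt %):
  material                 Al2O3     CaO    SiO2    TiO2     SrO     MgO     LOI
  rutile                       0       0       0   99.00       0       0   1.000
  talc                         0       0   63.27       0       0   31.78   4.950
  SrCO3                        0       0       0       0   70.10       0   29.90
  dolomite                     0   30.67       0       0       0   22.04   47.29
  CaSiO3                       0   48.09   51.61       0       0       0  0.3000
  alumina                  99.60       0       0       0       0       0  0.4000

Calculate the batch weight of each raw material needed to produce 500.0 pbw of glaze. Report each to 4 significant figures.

Batch per 500.0 pbw glaze:
  rutile: 57.53 pbw
  talc: 292.5 pbw
  SrCO3: 79.74 pbw
  dolomite: 7.956 pbw
  CaSiO3: 22.58 pbw
  alumina: 82.73 pbw
Total batch = 543.0 pbw; LOI loss = 43.06 pbw; yield = 92.07%

All internal work carries full precision throughout — intermediates appear, with 4-significant-digit rounding, within the worked lines; every reported value is rounded once only; the derived quantities are carried starting from the weights on 500.0 pbw of glass at full precision (the yield, LOI, totals, glass mass, six oxide percentages), precisely as stated by the question or the answer.
Oxide-by-oxide targets in 500.0 pbw glaze:
  Al2O3: 16.48% × 500.0 = 82.40 pbw
  CaO: 2.660% × 500.0 = 13.30 pbw
  SiO2: 39.34% × 500.0 = 196.7 pbw
  TiO2: 11.39% × 500.0 = 56.95 pbw
  SrO: 11.18% × 500.0 = 55.90 pbw
  MgO: 18.94% × 500.0 = 94.70 pbw
Checking each oxide sum per the reported batch figures, against the basis in use (target by target, the sums agree exact up to rounding of places):
  Al2O3: 82.73·0.9960 = 82.40 pbw (target 82.40 pbw)
  CaO: 7.956·0.3067 + 22.58·0.4809 = 13.30 pbw (target 13.30 pbw)
  SiO2: 292.5·0.6327 + 22.58·0.5161 = 196.7 pbw (target 196.7 pbw)
  TiO2: 57.53·0.9900 = 56.95 pbw (target 56.95 pbw)
  SrO: 79.74·0.7010 = 55.90 pbw (target 55.90 pbw)
  MgO: 292.5·0.3178 + 7.956·0.2204 = 94.71 pbw (target 94.70 pbw)
Consistency of the glass mass: the batch minus its LOI: 500.0 pbw (the targets, summed, come to 499.9 pbw; with the basis standing at 500.0 pbw — a pure rounding effect).
Summing the batch: Σ batch = 543.0 pbw; loss to ignition Σ batch·LOI = 43.06 pbw; yield, glass over the total, = 92.07%.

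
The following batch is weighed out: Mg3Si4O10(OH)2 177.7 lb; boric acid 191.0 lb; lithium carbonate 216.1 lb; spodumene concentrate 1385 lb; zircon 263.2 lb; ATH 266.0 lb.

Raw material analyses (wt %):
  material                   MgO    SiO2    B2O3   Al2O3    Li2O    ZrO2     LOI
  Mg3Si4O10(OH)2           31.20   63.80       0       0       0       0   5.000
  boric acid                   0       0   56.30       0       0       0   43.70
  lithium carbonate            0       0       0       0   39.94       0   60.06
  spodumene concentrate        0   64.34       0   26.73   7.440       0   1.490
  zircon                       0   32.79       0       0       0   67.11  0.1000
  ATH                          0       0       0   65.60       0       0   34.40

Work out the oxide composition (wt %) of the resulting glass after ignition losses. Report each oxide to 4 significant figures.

Mid-chain values are printed, rounded to four significant figures, at each printed step. Each numeric step runs at exact precision from first step to last — each reported figure undergoes a single rounding — derived quantities (six oxide percentages, totals, net glass mass, yield, ignition loss) are carried using the weight values per 2164 lb of glass at full precision as quoted within the question or the answer.
Delivered oxide masses:
  MgO: 177.7·0.3120 = 55.44 lb
  SiO2: 177.7·0.6380 + 1385·0.6434 + 263.2·0.3279 = 1091 lb
  B2O3: 191.0·0.5630 = 107.5 lb
  Al2O3: 1385·0.2673 + 266.0·0.6560 = 544.7 lb
  Li2O: 216.1·0.3994 + 1385·0.07440 = 189.4 lb
  ZrO2: 263.2·0.6711 = 176.6 lb
LOI: 177.7·0.05000 + 191.0·0.4370 + 216.1·0.6006 + 1385·0.01490 + 263.2·0.001000 + 266.0·0.3440 = 334.5 lb
Net of LOI, the glass mass = 2499 − 334.5 = 2164 lb (consistent with Σ oxide mass)
wt %: oxide over glass, times 100

Glass mass = 2164 lb (batch 2499 − LOI 334.5).
Composition: MgO 2.561%, SiO2 50.40%, B2O3 4.968%, Al2O3 25.17%, Li2O 8.748%, ZrO2 8.161%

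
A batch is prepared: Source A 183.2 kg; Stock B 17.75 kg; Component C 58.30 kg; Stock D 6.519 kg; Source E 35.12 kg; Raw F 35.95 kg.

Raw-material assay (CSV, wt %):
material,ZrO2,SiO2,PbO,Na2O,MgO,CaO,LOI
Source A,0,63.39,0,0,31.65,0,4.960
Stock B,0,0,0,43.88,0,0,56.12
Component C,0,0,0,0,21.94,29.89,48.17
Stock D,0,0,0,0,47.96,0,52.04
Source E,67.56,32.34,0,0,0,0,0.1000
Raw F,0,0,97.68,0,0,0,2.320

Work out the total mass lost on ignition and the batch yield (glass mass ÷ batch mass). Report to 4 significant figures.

LOI loss = 51.39 kg; glass = 285.4 kg; yield = 84.74%

Working values are shown (rounded to four significant figures) across the worked steps; the working math maintains full float precision throughout. Every reported result is rounded just once; derived quantities, which include ignition loss, six oxide percentages, yield, the totals, net glass mass, are carried at full precision, as they appear in the question or the answer, from the weighed amounts for 285.4 kg of glass.
Ignition loss by material:
  Source A: 183.2 × 0.04960 = 9.087 kg
  Stock B: 17.75 × 0.5612 = 9.961 kg
  Component C: 58.30 × 0.4817 = 28.08 kg
  Stock D: 6.519 × 0.5204 = 3.392 kg
  Source E: 35.12 × 0.001000 = 0.03512 kg
  Raw F: 35.95 × 0.02320 = 0.8340 kg
Total LOI = 51.39 kg
Glass = batch − LOI = 336.8 − 51.39 = 285.4 kg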